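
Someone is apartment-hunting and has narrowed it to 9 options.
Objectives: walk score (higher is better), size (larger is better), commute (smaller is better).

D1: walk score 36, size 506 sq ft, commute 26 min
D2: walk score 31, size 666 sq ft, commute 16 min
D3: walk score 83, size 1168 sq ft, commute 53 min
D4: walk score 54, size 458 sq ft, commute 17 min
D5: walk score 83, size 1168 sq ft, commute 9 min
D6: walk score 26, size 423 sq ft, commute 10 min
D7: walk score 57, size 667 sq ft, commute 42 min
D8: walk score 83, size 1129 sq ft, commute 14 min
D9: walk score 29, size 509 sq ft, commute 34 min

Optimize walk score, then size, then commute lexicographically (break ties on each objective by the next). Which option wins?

First maximize walk score: best is 83, kept {D3, D5, D8}.
Then maximize size: best is 1168, kept {D3, D5}.
Then minimize commute: best is 9, kept {D5}.

D5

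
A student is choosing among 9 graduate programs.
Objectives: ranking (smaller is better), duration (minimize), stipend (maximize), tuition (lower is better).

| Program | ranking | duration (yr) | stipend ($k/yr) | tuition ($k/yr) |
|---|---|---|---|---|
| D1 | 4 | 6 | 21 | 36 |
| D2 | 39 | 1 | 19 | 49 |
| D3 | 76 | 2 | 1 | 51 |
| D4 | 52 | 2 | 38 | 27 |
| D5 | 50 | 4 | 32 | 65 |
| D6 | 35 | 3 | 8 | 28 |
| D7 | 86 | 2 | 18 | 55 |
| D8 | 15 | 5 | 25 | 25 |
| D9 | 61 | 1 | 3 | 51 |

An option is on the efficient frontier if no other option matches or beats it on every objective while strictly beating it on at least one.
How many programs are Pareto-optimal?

6

D1: not dominated (best ranking).
D2: not dominated.
D3: dominated by D2 (ranking 39≤76, duration 1≤2, stipend 19≥1, tuition 49≤51).
D4: not dominated (best stipend).
D5: not dominated.
D6: not dominated.
D7: dominated by D2 (ranking 39≤86, duration 1≤2, stipend 19≥18, tuition 49≤55).
D8: not dominated (best tuition).
D9: dominated by D2 (ranking 39≤61, duration 1≤1, stipend 19≥3, tuition 49≤51).
Pareto-optimal: D1, D2, D4, D5, D6, D8 → 6.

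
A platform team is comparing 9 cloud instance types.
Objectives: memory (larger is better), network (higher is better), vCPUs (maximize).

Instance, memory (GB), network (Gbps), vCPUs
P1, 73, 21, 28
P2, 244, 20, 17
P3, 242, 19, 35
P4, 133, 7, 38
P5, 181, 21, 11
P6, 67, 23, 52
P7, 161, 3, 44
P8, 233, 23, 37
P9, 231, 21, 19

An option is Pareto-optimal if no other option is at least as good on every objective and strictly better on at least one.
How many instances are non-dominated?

6

P1: dominated by P8 (memory 233≥73, network 23≥21, vCPUs 37≥28).
P2: not dominated (best memory).
P3: not dominated.
P4: not dominated.
P5: dominated by P8 (memory 233≥181, network 23≥21, vCPUs 37≥11).
P6: not dominated (best vCPUs).
P7: not dominated.
P8: not dominated.
P9: dominated by P8 (memory 233≥231, network 23≥21, vCPUs 37≥19).
Pareto-optimal: P2, P3, P4, P6, P7, P8 → 6.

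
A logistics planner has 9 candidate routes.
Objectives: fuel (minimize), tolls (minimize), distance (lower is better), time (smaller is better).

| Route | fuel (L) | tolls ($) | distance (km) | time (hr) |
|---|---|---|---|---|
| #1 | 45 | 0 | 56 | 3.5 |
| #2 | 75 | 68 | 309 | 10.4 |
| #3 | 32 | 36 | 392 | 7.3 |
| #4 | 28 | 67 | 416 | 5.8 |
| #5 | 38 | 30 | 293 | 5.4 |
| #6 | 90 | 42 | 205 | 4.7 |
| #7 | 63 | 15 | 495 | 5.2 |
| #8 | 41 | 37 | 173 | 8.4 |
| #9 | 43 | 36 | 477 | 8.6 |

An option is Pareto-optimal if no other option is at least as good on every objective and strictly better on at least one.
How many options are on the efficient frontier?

#1: not dominated (best tolls).
#2: dominated by #1 (fuel 45≤75, tolls 0≤68, distance 56≤309, time 3.5≤10.4).
#3: not dominated.
#4: not dominated (best fuel).
#5: not dominated.
#6: dominated by #1 (fuel 45≤90, tolls 0≤42, distance 56≤205, time 3.5≤4.7).
#7: dominated by #1 (fuel 45≤63, tolls 0≤15, distance 56≤495, time 3.5≤5.2).
#8: not dominated.
#9: dominated by #3 (fuel 32≤43, tolls 36≤36, distance 392≤477, time 7.3≤8.6).
Pareto-optimal: #1, #3, #4, #5, #8 → 5.

5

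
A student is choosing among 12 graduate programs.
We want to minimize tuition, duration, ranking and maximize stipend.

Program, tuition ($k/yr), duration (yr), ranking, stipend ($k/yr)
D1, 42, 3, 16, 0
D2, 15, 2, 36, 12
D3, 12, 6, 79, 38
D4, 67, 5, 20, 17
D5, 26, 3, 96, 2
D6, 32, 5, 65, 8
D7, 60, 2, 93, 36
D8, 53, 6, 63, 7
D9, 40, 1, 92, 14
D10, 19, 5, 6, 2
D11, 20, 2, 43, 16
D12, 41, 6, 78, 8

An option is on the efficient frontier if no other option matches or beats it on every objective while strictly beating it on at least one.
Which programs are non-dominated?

D1, D2, D3, D4, D7, D9, D10, D11

D1: not dominated.
D2: not dominated.
D3: not dominated (best tuition).
D4: not dominated.
D5: dominated by D2 (tuition 15≤26, duration 2≤3, ranking 36≤96, stipend 12≥2).
D6: dominated by D2 (tuition 15≤32, duration 2≤5, ranking 36≤65, stipend 12≥8).
D7: not dominated.
D8: dominated by D2 (tuition 15≤53, duration 2≤6, ranking 36≤63, stipend 12≥7).
D9: not dominated (best duration).
D10: not dominated (best ranking).
D11: not dominated.
D12: dominated by D2 (tuition 15≤41, duration 2≤6, ranking 36≤78, stipend 12≥8).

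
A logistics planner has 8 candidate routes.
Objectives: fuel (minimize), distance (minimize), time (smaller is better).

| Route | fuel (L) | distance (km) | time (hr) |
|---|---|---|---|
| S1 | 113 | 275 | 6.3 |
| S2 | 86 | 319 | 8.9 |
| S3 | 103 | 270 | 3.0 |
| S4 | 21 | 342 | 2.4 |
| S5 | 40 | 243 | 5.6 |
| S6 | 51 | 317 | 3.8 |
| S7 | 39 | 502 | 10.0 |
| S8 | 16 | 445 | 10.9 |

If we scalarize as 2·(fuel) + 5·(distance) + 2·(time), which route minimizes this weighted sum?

S1: 2·113 + 5·275 + 2·6.3 = 1613.6
S2: 2·86 + 5·319 + 2·8.9 = 1784.8
S3: 2·103 + 5·270 + 2·3.0 = 1562.0
S4: 2·21 + 5·342 + 2·2.4 = 1756.8
S5: 2·40 + 5·243 + 2·5.6 = 1306.2
S6: 2·51 + 5·317 + 2·3.8 = 1694.6
S7: 2·39 + 5·502 + 2·10.0 = 2608.0
S8: 2·16 + 5·445 + 2·10.9 = 2278.8
Lowest: S5 at 1306.2.

S5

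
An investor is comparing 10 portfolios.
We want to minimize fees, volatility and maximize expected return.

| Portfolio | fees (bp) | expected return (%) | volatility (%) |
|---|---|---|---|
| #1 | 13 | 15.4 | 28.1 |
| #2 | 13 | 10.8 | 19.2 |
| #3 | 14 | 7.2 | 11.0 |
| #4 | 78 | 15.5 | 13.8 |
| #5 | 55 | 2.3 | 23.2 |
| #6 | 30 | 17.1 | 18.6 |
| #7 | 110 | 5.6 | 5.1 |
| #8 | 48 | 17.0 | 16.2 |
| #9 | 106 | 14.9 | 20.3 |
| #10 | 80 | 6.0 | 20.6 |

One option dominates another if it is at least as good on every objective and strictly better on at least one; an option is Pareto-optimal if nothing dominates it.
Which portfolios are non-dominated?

#1: not dominated.
#2: not dominated.
#3: not dominated.
#4: not dominated.
#5: dominated by #2 (fees 13≤55, expected return 10.8≥2.3, volatility 19.2≤23.2).
#6: not dominated (best expected return).
#7: not dominated (best volatility).
#8: not dominated.
#9: dominated by #4 (fees 78≤106, expected return 15.5≥14.9, volatility 13.8≤20.3).
#10: dominated by #2 (fees 13≤80, expected return 10.8≥6.0, volatility 19.2≤20.6).

#1, #2, #3, #4, #6, #7, #8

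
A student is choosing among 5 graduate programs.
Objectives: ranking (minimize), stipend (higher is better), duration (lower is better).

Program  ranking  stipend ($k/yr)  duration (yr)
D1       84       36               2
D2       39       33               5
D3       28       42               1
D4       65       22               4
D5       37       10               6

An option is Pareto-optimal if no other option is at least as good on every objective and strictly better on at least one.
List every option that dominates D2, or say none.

D3: ranking 28≤39, stipend 42≥33, duration 1≤5 — dominates D2.
Others (D1, D4, D5) are each worse than D2 on at least one objective.

D3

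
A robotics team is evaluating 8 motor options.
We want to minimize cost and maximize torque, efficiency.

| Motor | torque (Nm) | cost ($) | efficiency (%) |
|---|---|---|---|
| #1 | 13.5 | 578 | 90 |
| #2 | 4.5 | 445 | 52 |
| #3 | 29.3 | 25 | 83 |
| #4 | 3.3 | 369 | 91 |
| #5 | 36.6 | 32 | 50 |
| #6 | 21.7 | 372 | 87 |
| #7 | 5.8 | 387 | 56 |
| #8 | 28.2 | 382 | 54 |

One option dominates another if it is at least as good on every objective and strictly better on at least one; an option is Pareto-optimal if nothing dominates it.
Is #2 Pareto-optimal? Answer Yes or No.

No

#3 vs #2: torque 29.3≥4.5, cost 25≤445, efficiency 83≥52 — #3 is at least as good on every objective and strictly better on at least one, so #3 dominates #2.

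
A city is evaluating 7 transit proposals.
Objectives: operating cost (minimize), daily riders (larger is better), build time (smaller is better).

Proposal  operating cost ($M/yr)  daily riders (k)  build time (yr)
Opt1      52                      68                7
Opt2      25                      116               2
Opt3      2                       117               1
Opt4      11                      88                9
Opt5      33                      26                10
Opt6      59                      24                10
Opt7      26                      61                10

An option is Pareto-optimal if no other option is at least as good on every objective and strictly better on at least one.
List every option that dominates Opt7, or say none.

Opt2, Opt3, Opt4

Opt2: operating cost 25≤26, daily riders 116≥61, build time 2≤10 — dominates Opt7.
Opt3: operating cost 2≤26, daily riders 117≥61, build time 1≤10 — dominates Opt7.
Opt4: operating cost 11≤26, daily riders 88≥61, build time 9≤10 — dominates Opt7.
Others (Opt1, Opt5, Opt6) are each worse than Opt7 on at least one objective.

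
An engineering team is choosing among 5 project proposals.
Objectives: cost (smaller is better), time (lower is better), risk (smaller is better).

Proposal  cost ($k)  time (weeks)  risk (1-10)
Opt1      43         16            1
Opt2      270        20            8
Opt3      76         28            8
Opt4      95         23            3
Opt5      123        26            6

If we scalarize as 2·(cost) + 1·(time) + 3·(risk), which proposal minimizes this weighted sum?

Opt1

Opt1: 2·43 + 1·16 + 3·1 = 105
Opt2: 2·270 + 1·20 + 3·8 = 584
Opt3: 2·76 + 1·28 + 3·8 = 204
Opt4: 2·95 + 1·23 + 3·3 = 222
Opt5: 2·123 + 1·26 + 3·6 = 290
Lowest: Opt1 at 105.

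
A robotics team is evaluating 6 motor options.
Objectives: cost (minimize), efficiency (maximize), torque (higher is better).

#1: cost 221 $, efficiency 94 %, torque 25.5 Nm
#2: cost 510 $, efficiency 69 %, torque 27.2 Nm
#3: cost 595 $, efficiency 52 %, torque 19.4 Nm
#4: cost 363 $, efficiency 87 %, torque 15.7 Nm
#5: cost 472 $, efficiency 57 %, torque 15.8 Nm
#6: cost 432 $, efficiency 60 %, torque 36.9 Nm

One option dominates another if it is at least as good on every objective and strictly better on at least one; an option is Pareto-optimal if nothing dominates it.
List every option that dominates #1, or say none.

none

#2: worse on cost (510 vs 221).
#3: worse on cost (595 vs 221).
#4: worse on cost (363 vs 221).
#5: worse on cost (472 vs 221).
#6: worse on cost (432 vs 221).
No option dominates #1.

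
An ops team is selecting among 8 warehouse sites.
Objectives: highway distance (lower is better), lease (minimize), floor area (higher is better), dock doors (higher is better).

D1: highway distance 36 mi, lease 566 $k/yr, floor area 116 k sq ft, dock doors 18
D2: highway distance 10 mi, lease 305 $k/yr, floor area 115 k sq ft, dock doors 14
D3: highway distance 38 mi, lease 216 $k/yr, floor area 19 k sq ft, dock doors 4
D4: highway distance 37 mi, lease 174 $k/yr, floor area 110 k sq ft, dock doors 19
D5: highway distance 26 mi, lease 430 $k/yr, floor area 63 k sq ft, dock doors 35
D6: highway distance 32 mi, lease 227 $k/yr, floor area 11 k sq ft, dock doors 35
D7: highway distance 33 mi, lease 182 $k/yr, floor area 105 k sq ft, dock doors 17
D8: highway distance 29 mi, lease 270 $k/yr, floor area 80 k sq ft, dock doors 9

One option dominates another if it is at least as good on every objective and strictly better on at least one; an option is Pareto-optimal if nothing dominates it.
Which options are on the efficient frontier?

D1: not dominated (best floor area).
D2: not dominated (best highway distance).
D3: dominated by D4 (highway distance 37≤38, lease 174≤216, floor area 110≥19, dock doors 19≥4).
D4: not dominated (best lease).
D5: not dominated.
D6: not dominated.
D7: not dominated.
D8: not dominated.

D1, D2, D4, D5, D6, D7, D8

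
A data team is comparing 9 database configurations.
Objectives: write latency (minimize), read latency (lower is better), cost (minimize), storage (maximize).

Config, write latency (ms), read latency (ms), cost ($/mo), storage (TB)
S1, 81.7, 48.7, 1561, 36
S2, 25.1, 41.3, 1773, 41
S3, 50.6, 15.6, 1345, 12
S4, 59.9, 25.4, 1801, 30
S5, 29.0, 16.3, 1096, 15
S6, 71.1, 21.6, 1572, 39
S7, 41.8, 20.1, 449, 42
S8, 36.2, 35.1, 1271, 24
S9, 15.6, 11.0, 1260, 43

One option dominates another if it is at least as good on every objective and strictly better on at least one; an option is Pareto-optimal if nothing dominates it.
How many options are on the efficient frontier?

S1: dominated by S7 (write latency 41.8≤81.7, read latency 20.1≤48.7, cost 449≤1561, storage 42≥36).
S2: dominated by S9 (write latency 15.6≤25.1, read latency 11.0≤41.3, cost 1260≤1773, storage 43≥41).
S3: dominated by S9 (write latency 15.6≤50.6, read latency 11.0≤15.6, cost 1260≤1345, storage 43≥12).
S4: dominated by S7 (write latency 41.8≤59.9, read latency 20.1≤25.4, cost 449≤1801, storage 42≥30).
S5: not dominated.
S6: dominated by S7 (write latency 41.8≤71.1, read latency 20.1≤21.6, cost 449≤1572, storage 42≥39).
S7: not dominated (best cost).
S8: dominated by S9 (write latency 15.6≤36.2, read latency 11.0≤35.1, cost 1260≤1271, storage 43≥24).
S9: not dominated (best write latency).
Pareto-optimal: S5, S7, S9 → 3.

3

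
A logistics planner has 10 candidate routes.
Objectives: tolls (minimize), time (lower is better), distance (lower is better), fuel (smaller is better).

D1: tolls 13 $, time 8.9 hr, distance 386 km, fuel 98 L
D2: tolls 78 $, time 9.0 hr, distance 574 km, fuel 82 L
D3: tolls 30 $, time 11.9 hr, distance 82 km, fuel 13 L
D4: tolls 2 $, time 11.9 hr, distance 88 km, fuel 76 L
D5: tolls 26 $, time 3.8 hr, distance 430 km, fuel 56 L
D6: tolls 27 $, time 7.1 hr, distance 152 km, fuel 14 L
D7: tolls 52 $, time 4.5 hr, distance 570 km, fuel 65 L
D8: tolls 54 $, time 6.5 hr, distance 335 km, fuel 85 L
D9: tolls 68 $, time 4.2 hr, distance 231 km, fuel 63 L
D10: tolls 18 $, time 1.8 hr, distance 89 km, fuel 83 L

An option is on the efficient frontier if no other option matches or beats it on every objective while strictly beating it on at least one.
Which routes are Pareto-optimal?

D1: not dominated.
D2: dominated by D5 (tolls 26≤78, time 3.8≤9.0, distance 430≤574, fuel 56≤82).
D3: not dominated (best distance).
D4: not dominated (best tolls).
D5: not dominated.
D6: not dominated.
D7: dominated by D5 (tolls 26≤52, time 3.8≤4.5, distance 430≤570, fuel 56≤65).
D8: dominated by D10 (tolls 18≤54, time 1.8≤6.5, distance 89≤335, fuel 83≤85).
D9: not dominated.
D10: not dominated (best time).

D1, D3, D4, D5, D6, D9, D10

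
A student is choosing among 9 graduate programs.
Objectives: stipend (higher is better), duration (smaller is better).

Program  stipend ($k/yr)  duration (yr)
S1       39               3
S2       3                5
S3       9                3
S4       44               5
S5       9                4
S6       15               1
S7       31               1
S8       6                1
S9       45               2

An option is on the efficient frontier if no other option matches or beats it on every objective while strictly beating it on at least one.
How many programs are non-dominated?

S1: dominated by S9 (stipend 45≥39, duration 2≤3).
S2: dominated by S1 (stipend 39≥3, duration 3≤5).
S3: dominated by S1 (stipend 39≥9, duration 3≤3).
S4: dominated by S9 (stipend 45≥44, duration 2≤5).
S5: dominated by S1 (stipend 39≥9, duration 3≤4).
S6: dominated by S7 (stipend 31≥15, duration 1≤1).
S7: not dominated.
S8: dominated by S6 (stipend 15≥6, duration 1≤1).
S9: not dominated (best stipend).
Pareto-optimal: S7, S9 → 2.

2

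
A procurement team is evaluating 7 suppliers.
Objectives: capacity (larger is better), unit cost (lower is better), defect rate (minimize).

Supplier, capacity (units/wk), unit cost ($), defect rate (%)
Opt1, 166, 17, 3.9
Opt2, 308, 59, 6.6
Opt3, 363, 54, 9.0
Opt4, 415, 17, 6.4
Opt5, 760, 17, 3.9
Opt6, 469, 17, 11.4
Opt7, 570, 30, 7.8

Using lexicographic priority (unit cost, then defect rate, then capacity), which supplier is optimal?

Opt5

First minimize unit cost: best is 17, kept {Opt1, Opt4, Opt5, Opt6}.
Then minimize defect rate: best is 3.9, kept {Opt1, Opt5}.
Then maximize capacity: best is 760, kept {Opt5}.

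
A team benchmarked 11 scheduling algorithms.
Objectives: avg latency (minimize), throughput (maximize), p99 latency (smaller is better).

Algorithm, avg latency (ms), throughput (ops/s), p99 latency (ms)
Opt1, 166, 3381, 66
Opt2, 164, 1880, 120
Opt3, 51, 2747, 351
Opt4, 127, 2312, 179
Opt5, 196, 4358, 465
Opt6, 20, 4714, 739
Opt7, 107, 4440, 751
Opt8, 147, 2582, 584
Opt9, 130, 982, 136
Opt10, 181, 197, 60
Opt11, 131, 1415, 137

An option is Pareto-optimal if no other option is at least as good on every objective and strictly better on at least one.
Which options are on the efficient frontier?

Opt1, Opt2, Opt3, Opt4, Opt5, Opt6, Opt9, Opt10, Opt11

Opt1: not dominated.
Opt2: not dominated.
Opt3: not dominated.
Opt4: not dominated.
Opt5: not dominated.
Opt6: not dominated (best avg latency).
Opt7: dominated by Opt6 (avg latency 20≤107, throughput 4714≥4440, p99 latency 739≤751).
Opt8: dominated by Opt3 (avg latency 51≤147, throughput 2747≥2582, p99 latency 351≤584).
Opt9: not dominated.
Opt10: not dominated (best p99 latency).
Opt11: not dominated.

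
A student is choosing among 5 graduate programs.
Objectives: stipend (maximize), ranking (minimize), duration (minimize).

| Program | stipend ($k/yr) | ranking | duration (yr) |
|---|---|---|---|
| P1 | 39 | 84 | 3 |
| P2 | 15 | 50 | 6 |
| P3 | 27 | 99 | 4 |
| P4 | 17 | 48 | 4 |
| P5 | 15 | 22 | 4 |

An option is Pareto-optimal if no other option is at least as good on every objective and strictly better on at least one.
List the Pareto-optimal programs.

P1, P4, P5

P1: not dominated (best stipend).
P2: dominated by P4 (stipend 17≥15, ranking 48≤50, duration 4≤6).
P3: dominated by P1 (stipend 39≥27, ranking 84≤99, duration 3≤4).
P4: not dominated.
P5: not dominated (best ranking).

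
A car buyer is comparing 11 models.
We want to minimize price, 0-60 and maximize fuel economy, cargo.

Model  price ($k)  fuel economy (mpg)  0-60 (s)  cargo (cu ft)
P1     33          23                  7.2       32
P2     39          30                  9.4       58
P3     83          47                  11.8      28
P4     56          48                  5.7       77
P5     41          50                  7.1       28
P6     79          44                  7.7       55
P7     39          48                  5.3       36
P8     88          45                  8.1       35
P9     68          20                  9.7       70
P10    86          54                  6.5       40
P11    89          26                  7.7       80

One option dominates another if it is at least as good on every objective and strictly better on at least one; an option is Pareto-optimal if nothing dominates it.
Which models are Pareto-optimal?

P1: not dominated (best price).
P2: not dominated.
P3: dominated by P4 (price 56≤83, fuel economy 48≥47, 0-60 5.7≤11.8, cargo 77≥28).
P4: not dominated.
P5: not dominated.
P6: dominated by P4 (price 56≤79, fuel economy 48≥44, 0-60 5.7≤7.7, cargo 77≥55).
P7: not dominated (best 0-60).
P8: dominated by P4 (price 56≤88, fuel economy 48≥45, 0-60 5.7≤8.1, cargo 77≥35).
P9: dominated by P4 (price 56≤68, fuel economy 48≥20, 0-60 5.7≤9.7, cargo 77≥70).
P10: not dominated (best fuel economy).
P11: not dominated (best cargo).

P1, P2, P4, P5, P7, P10, P11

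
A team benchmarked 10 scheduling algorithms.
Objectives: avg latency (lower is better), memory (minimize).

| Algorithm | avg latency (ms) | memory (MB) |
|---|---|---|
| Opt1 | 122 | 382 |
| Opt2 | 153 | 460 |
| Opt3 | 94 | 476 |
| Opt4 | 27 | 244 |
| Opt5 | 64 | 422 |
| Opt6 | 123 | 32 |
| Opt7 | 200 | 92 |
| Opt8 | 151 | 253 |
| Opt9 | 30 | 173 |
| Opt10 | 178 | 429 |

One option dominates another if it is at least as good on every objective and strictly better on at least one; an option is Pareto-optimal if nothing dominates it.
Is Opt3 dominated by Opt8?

No

Opt8 vs Opt3: Opt8 is worse on avg latency (151 vs 94), so it does not dominate Opt3.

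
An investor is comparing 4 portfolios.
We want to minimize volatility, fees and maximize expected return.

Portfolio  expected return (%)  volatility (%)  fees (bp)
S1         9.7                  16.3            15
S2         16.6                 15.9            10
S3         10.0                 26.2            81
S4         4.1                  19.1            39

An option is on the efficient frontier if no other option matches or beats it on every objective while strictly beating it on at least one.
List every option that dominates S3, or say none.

S2: expected return 16.6≥10.0, volatility 15.9≤26.2, fees 10≤81 — dominates S3.
Others (S1, S4) are each worse than S3 on at least one objective.

S2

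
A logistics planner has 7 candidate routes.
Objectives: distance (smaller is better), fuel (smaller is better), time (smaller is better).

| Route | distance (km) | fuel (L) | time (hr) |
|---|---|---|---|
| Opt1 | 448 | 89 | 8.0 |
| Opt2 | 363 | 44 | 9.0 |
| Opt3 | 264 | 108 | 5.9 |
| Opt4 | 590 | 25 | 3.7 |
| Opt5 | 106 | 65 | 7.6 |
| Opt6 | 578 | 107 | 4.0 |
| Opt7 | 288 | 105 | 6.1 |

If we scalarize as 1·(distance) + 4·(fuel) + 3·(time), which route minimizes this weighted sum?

Opt1: 1·448 + 4·89 + 3·8.0 = 828.0
Opt2: 1·363 + 4·44 + 3·9.0 = 566.0
Opt3: 1·264 + 4·108 + 3·5.9 = 713.7
Opt4: 1·590 + 4·25 + 3·3.7 = 701.1
Opt5: 1·106 + 4·65 + 3·7.6 = 388.8
Opt6: 1·578 + 4·107 + 3·4.0 = 1018.0
Opt7: 1·288 + 4·105 + 3·6.1 = 726.3
Lowest: Opt5 at 388.8.

Opt5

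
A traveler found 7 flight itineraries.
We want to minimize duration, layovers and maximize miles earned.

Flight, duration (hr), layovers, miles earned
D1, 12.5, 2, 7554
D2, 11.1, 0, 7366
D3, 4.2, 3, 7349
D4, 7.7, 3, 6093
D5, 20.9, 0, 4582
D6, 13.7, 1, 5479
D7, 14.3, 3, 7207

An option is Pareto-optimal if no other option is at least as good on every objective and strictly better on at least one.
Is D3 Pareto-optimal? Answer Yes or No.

Yes

D1: worse on duration (12.5 vs 4.2).
D2: worse on duration (11.1 vs 4.2).
D4: worse on duration (7.7 vs 4.2).
D5: worse on duration (20.9 vs 4.2).
D6: worse on duration (13.7 vs 4.2).
D7: worse on duration (14.3 vs 4.2).
No option is at least as good as D3 on every objective and strictly better on one.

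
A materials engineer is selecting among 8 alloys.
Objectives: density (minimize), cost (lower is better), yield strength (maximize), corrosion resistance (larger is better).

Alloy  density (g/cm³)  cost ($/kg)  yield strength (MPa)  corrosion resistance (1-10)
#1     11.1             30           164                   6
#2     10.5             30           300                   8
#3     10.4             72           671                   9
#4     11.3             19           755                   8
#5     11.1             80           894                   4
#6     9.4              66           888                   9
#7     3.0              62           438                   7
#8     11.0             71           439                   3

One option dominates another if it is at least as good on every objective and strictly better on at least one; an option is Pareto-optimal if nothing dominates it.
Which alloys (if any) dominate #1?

#2

#2: density 10.5≤11.1, cost 30≤30, yield strength 300≥164, corrosion resistance 8≥6 — dominates #1.
Others (#3, #4, #5, #6, #7, #8) are each worse than #1 on at least one objective.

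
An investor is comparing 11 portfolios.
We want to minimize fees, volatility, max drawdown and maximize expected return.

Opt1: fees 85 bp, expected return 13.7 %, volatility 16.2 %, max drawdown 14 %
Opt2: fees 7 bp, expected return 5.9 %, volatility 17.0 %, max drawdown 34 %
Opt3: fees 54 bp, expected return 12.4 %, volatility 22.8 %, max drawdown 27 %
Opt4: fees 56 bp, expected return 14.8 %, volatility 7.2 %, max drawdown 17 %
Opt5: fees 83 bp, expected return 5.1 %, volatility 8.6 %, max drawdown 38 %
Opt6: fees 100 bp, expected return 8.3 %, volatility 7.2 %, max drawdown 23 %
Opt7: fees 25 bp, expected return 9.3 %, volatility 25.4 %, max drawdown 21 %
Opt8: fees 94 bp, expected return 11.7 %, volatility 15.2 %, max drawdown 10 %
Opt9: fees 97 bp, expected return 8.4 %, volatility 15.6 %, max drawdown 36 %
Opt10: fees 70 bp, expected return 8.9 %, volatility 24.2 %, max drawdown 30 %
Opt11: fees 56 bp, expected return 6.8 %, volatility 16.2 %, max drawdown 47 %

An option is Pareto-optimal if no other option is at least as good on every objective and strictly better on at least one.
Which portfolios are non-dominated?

Opt1, Opt2, Opt3, Opt4, Opt7, Opt8

Opt1: not dominated.
Opt2: not dominated (best fees).
Opt3: not dominated.
Opt4: not dominated (best expected return).
Opt5: dominated by Opt4 (fees 56≤83, expected return 14.8≥5.1, volatility 7.2≤8.6, max drawdown 17≤38).
Opt6: dominated by Opt4 (fees 56≤100, expected return 14.8≥8.3, volatility 7.2≤7.2, max drawdown 17≤23).
Opt7: not dominated.
Opt8: not dominated (best max drawdown).
Opt9: dominated by Opt4 (fees 56≤97, expected return 14.8≥8.4, volatility 7.2≤15.6, max drawdown 17≤36).
Opt10: dominated by Opt3 (fees 54≤70, expected return 12.4≥8.9, volatility 22.8≤24.2, max drawdown 27≤30).
Opt11: dominated by Opt4 (fees 56≤56, expected return 14.8≥6.8, volatility 7.2≤16.2, max drawdown 17≤47).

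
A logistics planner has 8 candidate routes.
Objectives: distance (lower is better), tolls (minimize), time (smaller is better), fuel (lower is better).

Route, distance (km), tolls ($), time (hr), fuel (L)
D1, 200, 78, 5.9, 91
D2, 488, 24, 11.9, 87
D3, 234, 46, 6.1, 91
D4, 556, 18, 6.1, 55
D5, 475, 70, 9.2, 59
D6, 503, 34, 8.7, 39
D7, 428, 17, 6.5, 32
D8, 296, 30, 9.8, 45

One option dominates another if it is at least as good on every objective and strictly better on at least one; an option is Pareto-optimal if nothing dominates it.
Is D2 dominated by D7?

Yes

D7 vs D2: distance 428≤488, tolls 17≤24, time 6.5≤11.9, fuel 32≤87 — D7 is at least as good on every objective with at least one strict improvement.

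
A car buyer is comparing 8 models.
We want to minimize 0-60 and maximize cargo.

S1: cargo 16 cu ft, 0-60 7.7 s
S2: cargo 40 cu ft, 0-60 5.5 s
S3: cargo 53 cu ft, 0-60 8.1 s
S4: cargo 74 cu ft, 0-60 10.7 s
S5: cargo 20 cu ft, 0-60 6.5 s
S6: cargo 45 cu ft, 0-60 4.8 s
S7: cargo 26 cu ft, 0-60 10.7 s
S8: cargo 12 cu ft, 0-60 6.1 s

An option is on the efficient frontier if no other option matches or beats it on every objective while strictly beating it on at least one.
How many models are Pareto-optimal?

S1: dominated by S2 (cargo 40≥16, 0-60 5.5≤7.7).
S2: dominated by S6 (cargo 45≥40, 0-60 4.8≤5.5).
S3: not dominated.
S4: not dominated (best cargo).
S5: dominated by S2 (cargo 40≥20, 0-60 5.5≤6.5).
S6: not dominated (best 0-60).
S7: dominated by S2 (cargo 40≥26, 0-60 5.5≤10.7).
S8: dominated by S2 (cargo 40≥12, 0-60 5.5≤6.1).
Pareto-optimal: S3, S4, S6 → 3.

3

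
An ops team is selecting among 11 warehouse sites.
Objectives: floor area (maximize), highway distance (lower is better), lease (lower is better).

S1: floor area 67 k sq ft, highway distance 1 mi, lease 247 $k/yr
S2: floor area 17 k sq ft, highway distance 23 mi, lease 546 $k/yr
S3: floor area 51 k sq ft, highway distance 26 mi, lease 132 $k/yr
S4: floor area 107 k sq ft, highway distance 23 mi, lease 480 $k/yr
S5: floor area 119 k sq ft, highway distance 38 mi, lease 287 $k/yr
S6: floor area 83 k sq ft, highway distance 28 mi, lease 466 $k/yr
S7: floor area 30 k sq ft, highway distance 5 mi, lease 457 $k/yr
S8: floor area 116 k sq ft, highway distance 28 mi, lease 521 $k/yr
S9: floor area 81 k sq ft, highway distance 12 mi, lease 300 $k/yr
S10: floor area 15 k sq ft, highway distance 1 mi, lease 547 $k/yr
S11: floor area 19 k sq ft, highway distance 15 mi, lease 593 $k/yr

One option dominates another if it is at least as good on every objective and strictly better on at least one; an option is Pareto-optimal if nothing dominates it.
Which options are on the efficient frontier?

S1: not dominated.
S2: dominated by S1 (floor area 67≥17, highway distance 1≤23, lease 247≤546).
S3: not dominated (best lease).
S4: not dominated.
S5: not dominated (best floor area).
S6: not dominated.
S7: dominated by S1 (floor area 67≥30, highway distance 1≤5, lease 247≤457).
S8: not dominated.
S9: not dominated.
S10: dominated by S1 (floor area 67≥15, highway distance 1≤1, lease 247≤547).
S11: dominated by S1 (floor area 67≥19, highway distance 1≤15, lease 247≤593).

S1, S3, S4, S5, S6, S8, S9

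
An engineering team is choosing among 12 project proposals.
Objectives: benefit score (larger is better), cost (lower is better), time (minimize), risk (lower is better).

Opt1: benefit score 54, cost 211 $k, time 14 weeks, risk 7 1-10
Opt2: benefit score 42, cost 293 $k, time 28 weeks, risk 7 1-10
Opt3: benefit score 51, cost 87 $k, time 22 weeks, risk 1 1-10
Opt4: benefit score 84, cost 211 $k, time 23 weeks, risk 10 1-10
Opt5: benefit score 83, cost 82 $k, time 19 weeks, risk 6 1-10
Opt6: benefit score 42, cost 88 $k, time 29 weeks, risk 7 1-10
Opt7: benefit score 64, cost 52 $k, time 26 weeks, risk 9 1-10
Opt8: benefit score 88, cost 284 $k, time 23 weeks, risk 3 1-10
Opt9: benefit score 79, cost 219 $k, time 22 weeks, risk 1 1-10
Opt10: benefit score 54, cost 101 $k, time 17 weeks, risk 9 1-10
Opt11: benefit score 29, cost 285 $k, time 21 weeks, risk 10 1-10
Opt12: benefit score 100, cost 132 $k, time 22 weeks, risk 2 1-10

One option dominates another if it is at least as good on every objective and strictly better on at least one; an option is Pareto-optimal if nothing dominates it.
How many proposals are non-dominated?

7

Opt1: not dominated (best time).
Opt2: dominated by Opt1 (benefit score 54≥42, cost 211≤293, time 14≤28, risk 7≤7).
Opt3: not dominated.
Opt4: dominated by Opt12 (benefit score 100≥84, cost 132≤211, time 22≤23, risk 2≤10).
Opt5: not dominated.
Opt6: dominated by Opt3 (benefit score 51≥42, cost 87≤88, time 22≤29, risk 1≤7).
Opt7: not dominated (best cost).
Opt8: dominated by Opt12 (benefit score 100≥88, cost 132≤284, time 22≤23, risk 2≤3).
Opt9: not dominated.
Opt10: not dominated.
Opt11: dominated by Opt1 (benefit score 54≥29, cost 211≤285, time 14≤21, risk 7≤10).
Opt12: not dominated (best benefit score).
Pareto-optimal: Opt1, Opt3, Opt5, Opt7, Opt9, Opt10, Opt12 → 7.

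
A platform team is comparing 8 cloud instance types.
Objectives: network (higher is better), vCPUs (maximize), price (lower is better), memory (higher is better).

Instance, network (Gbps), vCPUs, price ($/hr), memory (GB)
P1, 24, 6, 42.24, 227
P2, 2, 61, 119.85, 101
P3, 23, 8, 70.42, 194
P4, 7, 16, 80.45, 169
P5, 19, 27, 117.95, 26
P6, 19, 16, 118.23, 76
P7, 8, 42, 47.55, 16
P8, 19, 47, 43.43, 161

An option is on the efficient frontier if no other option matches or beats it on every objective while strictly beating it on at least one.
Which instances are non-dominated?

P1, P2, P3, P4, P8

P1: not dominated (best network).
P2: not dominated (best vCPUs).
P3: not dominated.
P4: not dominated.
P5: dominated by P8 (network 19≥19, vCPUs 47≥27, price 43.43≤117.95, memory 161≥26).
P6: dominated by P8 (network 19≥19, vCPUs 47≥16, price 43.43≤118.23, memory 161≥76).
P7: dominated by P8 (network 19≥8, vCPUs 47≥42, price 43.43≤47.55, memory 161≥16).
P8: not dominated.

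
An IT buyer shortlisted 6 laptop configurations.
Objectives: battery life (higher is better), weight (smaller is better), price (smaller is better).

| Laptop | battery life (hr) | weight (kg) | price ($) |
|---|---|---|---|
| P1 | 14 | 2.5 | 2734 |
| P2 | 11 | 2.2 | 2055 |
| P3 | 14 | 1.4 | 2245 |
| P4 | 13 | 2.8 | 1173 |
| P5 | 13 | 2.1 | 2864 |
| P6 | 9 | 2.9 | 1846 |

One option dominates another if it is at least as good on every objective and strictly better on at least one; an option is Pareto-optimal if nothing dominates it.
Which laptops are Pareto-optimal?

P1: dominated by P3 (battery life 14≥14, weight 1.4≤2.5, price 2245≤2734).
P2: not dominated.
P3: not dominated (best weight).
P4: not dominated (best price).
P5: dominated by P3 (battery life 14≥13, weight 1.4≤2.1, price 2245≤2864).
P6: dominated by P4 (battery life 13≥9, weight 2.8≤2.9, price 1173≤1846).

P2, P3, P4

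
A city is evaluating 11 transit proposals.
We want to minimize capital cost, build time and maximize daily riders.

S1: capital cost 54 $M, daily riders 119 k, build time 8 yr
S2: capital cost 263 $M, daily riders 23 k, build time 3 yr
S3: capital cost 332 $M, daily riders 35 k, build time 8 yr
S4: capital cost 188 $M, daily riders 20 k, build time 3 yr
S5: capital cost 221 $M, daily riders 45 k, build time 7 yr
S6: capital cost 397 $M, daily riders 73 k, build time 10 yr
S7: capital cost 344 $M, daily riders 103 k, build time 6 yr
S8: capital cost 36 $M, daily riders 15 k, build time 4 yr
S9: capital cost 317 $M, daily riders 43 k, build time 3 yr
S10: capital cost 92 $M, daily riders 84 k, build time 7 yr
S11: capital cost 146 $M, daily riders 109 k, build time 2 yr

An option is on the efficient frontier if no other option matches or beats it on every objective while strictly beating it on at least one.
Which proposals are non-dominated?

S1, S8, S10, S11

S1: not dominated (best daily riders).
S2: dominated by S11 (capital cost 146≤263, daily riders 109≥23, build time 2≤3).
S3: dominated by S1 (capital cost 54≤332, daily riders 119≥35, build time 8≤8).
S4: dominated by S11 (capital cost 146≤188, daily riders 109≥20, build time 2≤3).
S5: dominated by S10 (capital cost 92≤221, daily riders 84≥45, build time 7≤7).
S6: dominated by S1 (capital cost 54≤397, daily riders 119≥73, build time 8≤10).
S7: dominated by S11 (capital cost 146≤344, daily riders 109≥103, build time 2≤6).
S8: not dominated (best capital cost).
S9: dominated by S11 (capital cost 146≤317, daily riders 109≥43, build time 2≤3).
S10: not dominated.
S11: not dominated (best build time).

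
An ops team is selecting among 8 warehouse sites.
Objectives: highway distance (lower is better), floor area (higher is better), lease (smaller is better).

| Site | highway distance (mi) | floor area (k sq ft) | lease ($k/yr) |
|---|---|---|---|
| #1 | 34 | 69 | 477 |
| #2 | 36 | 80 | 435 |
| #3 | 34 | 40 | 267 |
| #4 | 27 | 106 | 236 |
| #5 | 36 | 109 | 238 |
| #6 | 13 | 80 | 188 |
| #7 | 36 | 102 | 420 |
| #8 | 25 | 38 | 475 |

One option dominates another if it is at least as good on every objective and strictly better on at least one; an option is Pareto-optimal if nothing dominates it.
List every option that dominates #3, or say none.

#4: highway distance 27≤34, floor area 106≥40, lease 236≤267 — dominates #3.
#6: highway distance 13≤34, floor area 80≥40, lease 188≤267 — dominates #3.
Others (#1, #2, #5, #7, #8) are each worse than #3 on at least one objective.

#4, #6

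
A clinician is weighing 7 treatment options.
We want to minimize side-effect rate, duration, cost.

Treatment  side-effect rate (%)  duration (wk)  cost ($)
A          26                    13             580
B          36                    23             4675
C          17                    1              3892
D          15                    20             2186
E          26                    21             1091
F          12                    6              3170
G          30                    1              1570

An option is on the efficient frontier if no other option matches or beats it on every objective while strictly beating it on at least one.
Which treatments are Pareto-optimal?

A: not dominated (best cost).
B: dominated by A (side-effect rate 26≤36, duration 13≤23, cost 580≤4675).
C: not dominated.
D: not dominated.
E: dominated by A (side-effect rate 26≤26, duration 13≤21, cost 580≤1091).
F: not dominated (best side-effect rate).
G: not dominated.

A, C, D, F, G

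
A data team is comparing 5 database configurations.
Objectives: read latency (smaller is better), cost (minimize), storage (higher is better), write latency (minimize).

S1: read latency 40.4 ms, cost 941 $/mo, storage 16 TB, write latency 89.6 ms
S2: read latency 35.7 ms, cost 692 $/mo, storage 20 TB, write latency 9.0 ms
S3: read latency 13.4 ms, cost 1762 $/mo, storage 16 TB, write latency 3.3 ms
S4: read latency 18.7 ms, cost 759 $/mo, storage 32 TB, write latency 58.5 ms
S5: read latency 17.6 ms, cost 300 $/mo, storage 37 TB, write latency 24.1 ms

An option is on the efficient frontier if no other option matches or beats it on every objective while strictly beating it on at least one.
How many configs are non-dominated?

3

S1: dominated by S2 (read latency 35.7≤40.4, cost 692≤941, storage 20≥16, write latency 9.0≤89.6).
S2: not dominated.
S3: not dominated (best read latency).
S4: dominated by S5 (read latency 17.6≤18.7, cost 300≤759, storage 37≥32, write latency 24.1≤58.5).
S5: not dominated (best cost).
Pareto-optimal: S2, S3, S5 → 3.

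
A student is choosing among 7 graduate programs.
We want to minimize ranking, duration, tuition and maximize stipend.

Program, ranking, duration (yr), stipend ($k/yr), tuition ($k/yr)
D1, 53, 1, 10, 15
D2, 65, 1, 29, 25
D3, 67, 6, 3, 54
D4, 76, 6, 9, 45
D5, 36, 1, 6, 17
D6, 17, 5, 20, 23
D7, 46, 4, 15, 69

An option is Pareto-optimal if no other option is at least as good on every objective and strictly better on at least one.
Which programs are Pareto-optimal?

D1: not dominated (best tuition).
D2: not dominated (best stipend).
D3: dominated by D1 (ranking 53≤67, duration 1≤6, stipend 10≥3, tuition 15≤54).
D4: dominated by D1 (ranking 53≤76, duration 1≤6, stipend 10≥9, tuition 15≤45).
D5: not dominated.
D6: not dominated (best ranking).
D7: not dominated.

D1, D2, D5, D6, D7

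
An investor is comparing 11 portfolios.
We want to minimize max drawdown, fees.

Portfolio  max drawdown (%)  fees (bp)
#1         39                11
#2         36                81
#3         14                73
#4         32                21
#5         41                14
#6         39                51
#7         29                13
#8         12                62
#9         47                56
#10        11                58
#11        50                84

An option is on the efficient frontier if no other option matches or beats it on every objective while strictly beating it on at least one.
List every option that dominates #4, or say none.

#7

#7: max drawdown 29≤32, fees 13≤21 — dominates #4.
Others (#1, #2, #3, #5, #6, #8, #9, #10, #11) are each worse than #4 on at least one objective.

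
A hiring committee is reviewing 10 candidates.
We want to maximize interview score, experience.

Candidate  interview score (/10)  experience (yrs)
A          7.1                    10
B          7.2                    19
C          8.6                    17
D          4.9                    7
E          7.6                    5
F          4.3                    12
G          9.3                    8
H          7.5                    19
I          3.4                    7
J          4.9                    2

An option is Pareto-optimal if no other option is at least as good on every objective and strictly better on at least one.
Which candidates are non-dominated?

A: dominated by B (interview score 7.2≥7.1, experience 19≥10).
B: dominated by H (interview score 7.5≥7.2, experience 19≥19).
C: not dominated.
D: dominated by A (interview score 7.1≥4.9, experience 10≥7).
E: dominated by C (interview score 8.6≥7.6, experience 17≥5).
F: dominated by B (interview score 7.2≥4.3, experience 19≥12).
G: not dominated (best interview score).
H: not dominated.
I: dominated by A (interview score 7.1≥3.4, experience 10≥7).
J: dominated by A (interview score 7.1≥4.9, experience 10≥2).

C, G, H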